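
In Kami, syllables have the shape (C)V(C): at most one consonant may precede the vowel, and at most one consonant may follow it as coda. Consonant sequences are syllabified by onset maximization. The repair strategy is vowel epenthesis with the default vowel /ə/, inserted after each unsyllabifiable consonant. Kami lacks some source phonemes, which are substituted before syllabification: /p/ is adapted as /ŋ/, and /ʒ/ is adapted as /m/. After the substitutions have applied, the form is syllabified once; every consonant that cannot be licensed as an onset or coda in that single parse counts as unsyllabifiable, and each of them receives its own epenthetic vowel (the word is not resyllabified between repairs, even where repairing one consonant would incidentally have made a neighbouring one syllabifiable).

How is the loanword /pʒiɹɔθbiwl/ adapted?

ŋəmiɹɔθbiwlə

Substitution: /p/ → /ŋ/, /ʒ/ → /m/, giving /ŋmiɹɔθbiwl/.
The consonants /ŋ/, /l/ cannot be parsed into a legal (C)V(C) syllable (at most one coda consonant is licensed; onsets are limited to one consonant).
Each unlicensed consonant becomes the onset of a new syllable: /ŋ/ → /ŋə/, /l/ → /lə/.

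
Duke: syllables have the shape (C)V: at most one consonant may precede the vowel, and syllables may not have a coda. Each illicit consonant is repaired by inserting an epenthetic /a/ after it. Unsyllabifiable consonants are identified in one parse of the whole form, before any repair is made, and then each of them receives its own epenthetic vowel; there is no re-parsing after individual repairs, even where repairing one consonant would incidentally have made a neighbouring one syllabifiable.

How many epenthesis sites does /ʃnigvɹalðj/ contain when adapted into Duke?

6

The unsyllabifiable consonants are /ʃ/, /g/, /v/, /l/, /ð/, /j/; each receives one epenthetic vowel.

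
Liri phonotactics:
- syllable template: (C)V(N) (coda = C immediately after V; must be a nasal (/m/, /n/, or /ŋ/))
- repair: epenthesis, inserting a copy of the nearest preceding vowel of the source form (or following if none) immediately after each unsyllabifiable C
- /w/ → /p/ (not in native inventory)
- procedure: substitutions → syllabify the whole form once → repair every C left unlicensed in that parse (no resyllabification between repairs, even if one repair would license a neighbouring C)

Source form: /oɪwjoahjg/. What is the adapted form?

oɪpɪjoahajaga

Substitution: /w/ → /p/, giving /oɪpjoahjg/.
The consonants /p/, /h/, /j/, /g/ cannot be parsed into a legal (C)V(N) syllable (only a nasal (/m/, /n/, or /ŋ/) is licensed in coda position; onsets are limited to one consonant).
Inserting the epenthetic vowel yields /p/ → /pɪ/, /h/ → /ha/, /j/ → /ja/, /g/ → /ga/.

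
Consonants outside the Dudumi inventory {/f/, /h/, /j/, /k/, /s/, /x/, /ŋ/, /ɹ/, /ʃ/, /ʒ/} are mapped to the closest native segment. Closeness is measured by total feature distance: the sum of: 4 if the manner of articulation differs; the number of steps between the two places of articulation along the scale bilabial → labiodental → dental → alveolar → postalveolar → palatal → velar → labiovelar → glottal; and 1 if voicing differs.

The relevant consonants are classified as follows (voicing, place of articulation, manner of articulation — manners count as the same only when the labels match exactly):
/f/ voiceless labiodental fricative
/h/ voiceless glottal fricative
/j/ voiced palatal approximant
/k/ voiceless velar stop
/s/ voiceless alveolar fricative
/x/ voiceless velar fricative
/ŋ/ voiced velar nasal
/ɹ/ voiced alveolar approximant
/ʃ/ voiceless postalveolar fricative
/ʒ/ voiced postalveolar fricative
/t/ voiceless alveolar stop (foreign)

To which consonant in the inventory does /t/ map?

k

/k/ is closest: same manner (stop), place distance 3 (alveolar→velar), same voicing; total 3. Next closest is /s/ at distance 4.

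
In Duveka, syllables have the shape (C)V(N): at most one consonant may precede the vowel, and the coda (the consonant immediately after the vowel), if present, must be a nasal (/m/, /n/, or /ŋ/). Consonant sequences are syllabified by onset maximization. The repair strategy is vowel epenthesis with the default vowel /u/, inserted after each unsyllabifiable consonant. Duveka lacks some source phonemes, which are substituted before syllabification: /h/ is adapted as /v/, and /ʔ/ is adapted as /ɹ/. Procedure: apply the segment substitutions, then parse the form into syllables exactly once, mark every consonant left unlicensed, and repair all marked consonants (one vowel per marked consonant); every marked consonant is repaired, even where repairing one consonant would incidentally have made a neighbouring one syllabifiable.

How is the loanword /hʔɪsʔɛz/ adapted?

Substitution: /h/ → /v/, /ʔ/ → /ɹ/, giving /vɹɪsɹɛz/.
Under (C)V(N), the unsyllabifiable consonants are /v/, /s/, /z/ (only a nasal (/m/, /n/, or /ŋ/) is licensed in coda position; onsets are limited to one consonant).
Epenthesis after each stranded consonant: /v/ → /vu/, /s/ → /su/, /z/ → /zu/.

vuɹɪsuɹɛzu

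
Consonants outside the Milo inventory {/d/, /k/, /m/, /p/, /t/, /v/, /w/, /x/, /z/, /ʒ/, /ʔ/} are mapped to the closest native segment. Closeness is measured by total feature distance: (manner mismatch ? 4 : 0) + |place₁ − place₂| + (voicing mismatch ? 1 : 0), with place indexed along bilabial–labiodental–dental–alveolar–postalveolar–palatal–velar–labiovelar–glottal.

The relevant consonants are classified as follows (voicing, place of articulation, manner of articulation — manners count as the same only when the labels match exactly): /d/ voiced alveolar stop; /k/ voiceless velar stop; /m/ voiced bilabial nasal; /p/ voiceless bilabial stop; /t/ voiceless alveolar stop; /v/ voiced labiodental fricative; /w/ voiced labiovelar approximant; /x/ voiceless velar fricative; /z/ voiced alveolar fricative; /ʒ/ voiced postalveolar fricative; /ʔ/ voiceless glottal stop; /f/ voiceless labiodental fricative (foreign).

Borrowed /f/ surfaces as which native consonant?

/v/ is closest: same manner (fricative), place distance 0 (labiodental→labiodental), voicing differs (+1); total 1. Next closest is /z/ at distance 3.

v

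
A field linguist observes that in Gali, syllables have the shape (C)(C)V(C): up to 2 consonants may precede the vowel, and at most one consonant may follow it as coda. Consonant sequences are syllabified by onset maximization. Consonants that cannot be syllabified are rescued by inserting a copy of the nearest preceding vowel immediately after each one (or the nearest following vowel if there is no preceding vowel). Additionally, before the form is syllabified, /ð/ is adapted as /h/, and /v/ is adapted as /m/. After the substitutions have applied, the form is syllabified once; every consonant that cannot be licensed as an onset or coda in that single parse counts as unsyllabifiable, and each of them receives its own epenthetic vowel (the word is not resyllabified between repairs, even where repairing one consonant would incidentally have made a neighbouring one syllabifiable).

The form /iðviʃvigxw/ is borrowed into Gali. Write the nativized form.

Substitution: /ð/ → /h/, /v/ → /m/, giving /ihmiʃmigxw/.
Under (C)(C)V(C), the unsyllabifiable consonants are /x/, /w/ (at most one coda consonant is licensed; onsets may contain at most 2 consonants).
Each unlicensed consonant becomes the onset of a new syllable: /x/ → /xi/, /w/ → /wi/.

ihmiʃmigxiwi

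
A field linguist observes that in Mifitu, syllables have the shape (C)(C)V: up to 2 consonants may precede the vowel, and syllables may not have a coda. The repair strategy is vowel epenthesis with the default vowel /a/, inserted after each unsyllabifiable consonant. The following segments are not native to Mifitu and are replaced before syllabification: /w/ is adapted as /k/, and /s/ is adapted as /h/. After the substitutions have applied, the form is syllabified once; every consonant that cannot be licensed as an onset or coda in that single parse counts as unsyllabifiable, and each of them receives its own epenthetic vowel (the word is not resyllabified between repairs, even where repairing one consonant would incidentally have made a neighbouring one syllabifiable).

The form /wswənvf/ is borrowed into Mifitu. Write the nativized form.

kahkənavafa

Substitution: /w/ → /k/, /s/ → /h/, giving /khkənvf/.
The consonants /k/, /n/, /v/, /f/ cannot be parsed into a legal (C)(C)V syllable (no codas are permitted; onsets may contain at most 2 consonants).
Inserting the epenthetic vowel yields /k/ → /ka/, /n/ → /na/, /v/ → /va/, /f/ → /fa/.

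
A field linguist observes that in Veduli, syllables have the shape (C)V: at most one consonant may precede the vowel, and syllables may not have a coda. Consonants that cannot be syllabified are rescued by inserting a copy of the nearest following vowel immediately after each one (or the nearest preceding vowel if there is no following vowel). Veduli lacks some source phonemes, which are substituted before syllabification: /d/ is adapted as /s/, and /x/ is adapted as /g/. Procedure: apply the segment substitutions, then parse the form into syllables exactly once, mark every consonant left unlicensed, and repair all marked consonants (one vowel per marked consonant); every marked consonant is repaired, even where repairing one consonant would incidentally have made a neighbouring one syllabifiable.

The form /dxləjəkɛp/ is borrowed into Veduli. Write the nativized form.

səgələjəkɛpɛ

Substitution: /d/ → /s/, /x/ → /g/, giving /sgləjəkɛp/.
Under (C)V, the unsyllabifiable consonants are /s/, /g/, /p/ (no codas are permitted; onsets are limited to one consonant).
Inserting the epenthetic vowel yields /s/ → /sə/, /g/ → /gə/, /p/ → /pɛ/.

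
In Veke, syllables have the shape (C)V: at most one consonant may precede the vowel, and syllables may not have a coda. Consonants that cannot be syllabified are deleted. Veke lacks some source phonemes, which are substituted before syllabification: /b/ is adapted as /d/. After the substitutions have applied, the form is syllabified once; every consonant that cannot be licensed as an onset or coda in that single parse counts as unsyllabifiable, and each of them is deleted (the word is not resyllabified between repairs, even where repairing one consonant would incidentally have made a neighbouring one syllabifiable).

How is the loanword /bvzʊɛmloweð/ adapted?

zʊɛlowe

Substitution: /b/ → /d/, giving /dvzʊɛmloweð/.
The consonants /d/, /v/, /m/, /ð/ cannot be parsed into a legal (C)V syllable (no codas are permitted; onsets are limited to one consonant).
Deletion applies to /d/, /v/, /m/, /ð/.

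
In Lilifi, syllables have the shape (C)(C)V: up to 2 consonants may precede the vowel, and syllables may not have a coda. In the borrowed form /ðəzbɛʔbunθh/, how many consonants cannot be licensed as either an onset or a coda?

Syllabifying with onset maximization leaves /n/, /θ/, /h/ stranded (no codas are permitted; onsets may contain at most 2 consonants).

3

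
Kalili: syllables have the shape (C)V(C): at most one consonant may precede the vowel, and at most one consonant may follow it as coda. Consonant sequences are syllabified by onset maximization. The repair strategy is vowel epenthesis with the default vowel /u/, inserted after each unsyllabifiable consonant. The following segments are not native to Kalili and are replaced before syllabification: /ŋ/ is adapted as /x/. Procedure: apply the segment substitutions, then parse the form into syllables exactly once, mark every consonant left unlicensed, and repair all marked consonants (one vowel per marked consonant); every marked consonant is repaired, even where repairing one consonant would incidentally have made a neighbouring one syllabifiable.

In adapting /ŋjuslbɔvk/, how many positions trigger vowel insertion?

3

After substitution the input is /xjuslbɔvk/.
The unsyllabifiable consonants are /x/, /l/, /k/; each receives one epenthetic vowel.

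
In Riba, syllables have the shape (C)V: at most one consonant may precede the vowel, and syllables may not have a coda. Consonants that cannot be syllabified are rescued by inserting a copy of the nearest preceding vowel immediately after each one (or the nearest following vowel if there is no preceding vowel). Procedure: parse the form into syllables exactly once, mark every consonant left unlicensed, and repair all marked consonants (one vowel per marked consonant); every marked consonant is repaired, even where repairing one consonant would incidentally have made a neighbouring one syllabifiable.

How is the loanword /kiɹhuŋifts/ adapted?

kiɹihuŋifitisi

Syllabifying with onset maximization leaves /ɹ/, /f/, /t/, /s/ stranded (no codas are permitted; onsets are limited to one consonant).
Epenthesis after each stranded consonant: /ɹ/ → /ɹi/, /f/ → /fi/, /t/ → /ti/, /s/ → /si/.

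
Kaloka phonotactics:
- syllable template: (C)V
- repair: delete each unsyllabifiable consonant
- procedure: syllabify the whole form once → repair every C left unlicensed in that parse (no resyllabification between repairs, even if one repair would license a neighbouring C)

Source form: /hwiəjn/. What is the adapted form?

Under (C)V, the unsyllabifiable consonants are /h/, /j/, /n/ (no codas are permitted; onsets are limited to one consonant).
Each unlicensed consonant is deleted: /h/, /j/, /n/.

wiə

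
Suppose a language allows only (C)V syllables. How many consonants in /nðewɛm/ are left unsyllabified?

Syllabifying with onset maximization leaves /n/, /m/ stranded (no codas are permitted; onsets are limited to one consonant).

2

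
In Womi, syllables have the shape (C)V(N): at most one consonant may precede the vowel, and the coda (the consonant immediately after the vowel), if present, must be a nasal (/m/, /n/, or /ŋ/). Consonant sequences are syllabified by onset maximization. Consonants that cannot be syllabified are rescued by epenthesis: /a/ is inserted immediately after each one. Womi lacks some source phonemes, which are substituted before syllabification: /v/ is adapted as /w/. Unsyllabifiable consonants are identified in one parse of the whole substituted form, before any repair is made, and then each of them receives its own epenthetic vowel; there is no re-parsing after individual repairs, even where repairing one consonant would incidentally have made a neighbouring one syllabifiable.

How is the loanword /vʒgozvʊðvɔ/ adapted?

Substitution: /v/ → /w/, giving /wʒgozwʊðwɔ/.
The consonants /w/, /ʒ/, /z/, /ð/ cannot be parsed into a legal (C)V(N) syllable (only a nasal (/m/, /n/, or /ŋ/) is licensed in coda position; onsets are limited to one consonant).
Inserting the epenthetic vowel yields /w/ → /wa/, /ʒ/ → /ʒa/, /z/ → /za/, /ð/ → /ða/.

waʒagozawʊðawɔ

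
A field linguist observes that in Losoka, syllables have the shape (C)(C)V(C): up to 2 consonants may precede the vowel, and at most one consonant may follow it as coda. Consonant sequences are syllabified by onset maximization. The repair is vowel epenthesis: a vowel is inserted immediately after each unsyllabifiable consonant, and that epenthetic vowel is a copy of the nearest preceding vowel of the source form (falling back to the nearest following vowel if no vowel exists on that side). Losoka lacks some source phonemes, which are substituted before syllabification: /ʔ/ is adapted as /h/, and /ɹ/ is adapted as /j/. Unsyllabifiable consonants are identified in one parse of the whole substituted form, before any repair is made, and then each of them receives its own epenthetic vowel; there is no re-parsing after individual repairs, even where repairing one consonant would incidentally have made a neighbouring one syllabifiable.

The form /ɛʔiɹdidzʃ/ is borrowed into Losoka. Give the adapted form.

ɛhijdidziʃi

Substitution: /ʔ/ → /h/, /ɹ/ → /j/, giving /ɛhijdidzʃ/.
The consonants /z/, /ʃ/ cannot be parsed into a legal (C)(C)V(C) syllable (at most one coda consonant is licensed; onsets may contain at most 2 consonants).
Each unlicensed consonant becomes the onset of a new syllable: /z/ → /zi/, /ʃ/ → /ʃi/.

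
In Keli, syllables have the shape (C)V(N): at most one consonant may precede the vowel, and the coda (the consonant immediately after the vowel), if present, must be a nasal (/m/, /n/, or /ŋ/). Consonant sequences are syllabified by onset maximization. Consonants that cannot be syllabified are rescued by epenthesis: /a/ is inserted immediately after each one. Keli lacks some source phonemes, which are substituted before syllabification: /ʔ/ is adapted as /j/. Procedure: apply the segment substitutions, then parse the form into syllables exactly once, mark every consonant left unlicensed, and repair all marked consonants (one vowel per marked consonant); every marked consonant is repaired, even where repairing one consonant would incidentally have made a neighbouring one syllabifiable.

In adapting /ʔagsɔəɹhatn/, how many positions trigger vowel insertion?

4

After substitution the input is /jagsɔəɹhatn/.
The unsyllabifiable consonants are /g/, /ɹ/, /t/, /n/; each receives one epenthetic vowel.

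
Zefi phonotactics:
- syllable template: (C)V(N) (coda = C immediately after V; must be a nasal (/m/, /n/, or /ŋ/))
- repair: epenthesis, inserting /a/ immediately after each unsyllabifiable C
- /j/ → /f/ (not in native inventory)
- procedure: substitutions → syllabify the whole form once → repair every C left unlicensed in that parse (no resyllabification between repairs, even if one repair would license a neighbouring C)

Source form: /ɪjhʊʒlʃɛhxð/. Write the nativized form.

Substitution: /j/ → /f/, giving /ɪfhʊʒlʃɛhxð/.
Under (C)V(N), the unsyllabifiable consonants are /f/, /ʒ/, /l/, /h/, /x/, /ð/ (only a nasal (/m/, /n/, or /ŋ/) is licensed in coda position; onsets are limited to one consonant).
Each unlicensed consonant becomes the onset of a new syllable: /f/ → /fa/, /ʒ/ → /ʒa/, /l/ → /la/, /h/ → /ha/, /x/ → /xa/, /ð/ → /ða/.

ɪfahʊʒalaʃɛhaxaða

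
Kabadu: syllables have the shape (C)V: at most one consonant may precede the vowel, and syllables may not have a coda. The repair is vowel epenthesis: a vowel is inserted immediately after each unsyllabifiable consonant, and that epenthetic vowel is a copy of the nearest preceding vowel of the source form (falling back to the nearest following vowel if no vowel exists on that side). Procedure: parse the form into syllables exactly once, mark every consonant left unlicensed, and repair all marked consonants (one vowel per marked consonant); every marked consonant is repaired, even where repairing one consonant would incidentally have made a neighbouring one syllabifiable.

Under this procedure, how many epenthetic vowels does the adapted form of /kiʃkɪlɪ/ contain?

1

The unsyllabifiable consonants are /ʃ/; each receives one epenthetic vowel.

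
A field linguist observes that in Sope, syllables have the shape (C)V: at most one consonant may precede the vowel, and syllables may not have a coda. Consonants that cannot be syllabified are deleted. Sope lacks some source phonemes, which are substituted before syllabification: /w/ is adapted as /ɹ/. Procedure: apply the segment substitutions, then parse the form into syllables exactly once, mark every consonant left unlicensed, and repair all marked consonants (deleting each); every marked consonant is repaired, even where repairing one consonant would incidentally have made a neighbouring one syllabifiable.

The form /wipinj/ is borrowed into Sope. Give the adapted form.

ɹipi

Substitution: /w/ → /ɹ/, giving /ɹipinj/.
Syllabifying with onset maximization leaves /n/, /j/ stranded (no codas are permitted; onsets are limited to one consonant).
Each unlicensed consonant is deleted: /n/, /j/.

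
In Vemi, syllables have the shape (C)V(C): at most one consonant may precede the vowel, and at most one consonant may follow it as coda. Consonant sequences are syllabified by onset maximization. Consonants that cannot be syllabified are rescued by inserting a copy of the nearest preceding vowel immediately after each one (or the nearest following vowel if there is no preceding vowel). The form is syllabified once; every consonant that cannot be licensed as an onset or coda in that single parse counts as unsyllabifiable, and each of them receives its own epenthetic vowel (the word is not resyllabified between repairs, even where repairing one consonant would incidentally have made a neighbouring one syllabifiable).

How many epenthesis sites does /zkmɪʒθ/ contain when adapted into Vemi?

3

The unsyllabifiable consonants are /z/, /k/, /θ/; each receives one epenthetic vowel.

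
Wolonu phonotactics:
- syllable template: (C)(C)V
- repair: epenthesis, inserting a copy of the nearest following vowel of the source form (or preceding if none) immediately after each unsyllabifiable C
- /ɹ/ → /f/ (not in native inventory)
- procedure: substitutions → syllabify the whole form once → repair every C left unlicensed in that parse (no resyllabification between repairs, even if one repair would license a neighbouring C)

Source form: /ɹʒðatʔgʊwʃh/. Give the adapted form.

faʒðatʊʔgʊwʊʃʊhʊ

Substitution: /ɹ/ → /f/, giving /fʒðatʔgʊwʃh/.
Syllabifying with onset maximization leaves /f/, /t/, /w/, /ʃ/, /h/ stranded (no codas are permitted; onsets may contain at most 2 consonants).
Inserting the epenthetic vowel yields /f/ → /fa/, /t/ → /tʊ/, /w/ → /wʊ/, /ʃ/ → /ʃʊ/, /h/ → /hʊ/.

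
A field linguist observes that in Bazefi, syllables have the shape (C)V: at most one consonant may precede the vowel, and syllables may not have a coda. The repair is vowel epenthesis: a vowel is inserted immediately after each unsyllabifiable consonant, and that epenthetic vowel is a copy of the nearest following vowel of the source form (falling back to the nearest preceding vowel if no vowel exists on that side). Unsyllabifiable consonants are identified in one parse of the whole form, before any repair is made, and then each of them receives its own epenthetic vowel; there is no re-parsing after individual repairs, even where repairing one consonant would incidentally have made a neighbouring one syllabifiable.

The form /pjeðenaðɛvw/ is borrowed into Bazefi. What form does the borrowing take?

pejeðenaðɛvɛwɛ

The consonants /p/, /v/, /w/ cannot be parsed into a legal (C)V syllable (no codas are permitted; onsets are limited to one consonant).
Each unlicensed consonant becomes the onset of a new syllable: /p/ → /pe/, /v/ → /vɛ/, /w/ → /wɛ/.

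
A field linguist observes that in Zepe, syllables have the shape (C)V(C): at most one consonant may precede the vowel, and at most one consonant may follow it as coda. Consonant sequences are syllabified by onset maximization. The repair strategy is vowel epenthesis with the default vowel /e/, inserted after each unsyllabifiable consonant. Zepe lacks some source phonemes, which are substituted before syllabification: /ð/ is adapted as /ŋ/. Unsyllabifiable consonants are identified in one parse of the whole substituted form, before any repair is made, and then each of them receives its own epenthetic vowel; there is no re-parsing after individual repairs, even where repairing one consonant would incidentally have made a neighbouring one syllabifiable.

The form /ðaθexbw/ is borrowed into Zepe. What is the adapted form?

Substitution: /ð/ → /ŋ/, giving /ŋaθexbw/.
The consonants /b/, /w/ cannot be parsed into a legal (C)V(C) syllable (at most one coda consonant is licensed; onsets are limited to one consonant).
Epenthesis after each stranded consonant: /b/ → /be/, /w/ → /we/.

ŋaθexbewe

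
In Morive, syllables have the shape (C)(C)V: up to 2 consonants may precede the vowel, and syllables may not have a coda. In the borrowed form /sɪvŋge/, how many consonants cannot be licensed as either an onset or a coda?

1

Syllabifying with onset maximization leaves /v/ stranded (no codas are permitted; onsets may contain at most 2 consonants).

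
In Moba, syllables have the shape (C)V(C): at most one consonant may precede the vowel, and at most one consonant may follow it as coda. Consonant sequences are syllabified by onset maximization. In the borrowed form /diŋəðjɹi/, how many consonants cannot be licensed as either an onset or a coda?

Syllabifying with onset maximization leaves /j/ stranded (at most one coda consonant is licensed; onsets are limited to one consonant).

1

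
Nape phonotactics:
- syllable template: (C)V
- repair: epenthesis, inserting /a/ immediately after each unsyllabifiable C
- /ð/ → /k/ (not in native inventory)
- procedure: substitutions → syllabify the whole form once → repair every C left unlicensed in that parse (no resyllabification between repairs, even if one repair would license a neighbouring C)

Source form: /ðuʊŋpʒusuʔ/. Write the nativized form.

Substitution: /ð/ → /k/, giving /kuʊŋpʒusuʔ/.
The consonants /ŋ/, /p/, /ʔ/ cannot be parsed into a legal (C)V syllable (no codas are permitted; onsets are limited to one consonant).
Epenthesis after each stranded consonant: /ŋ/ → /ŋa/, /p/ → /pa/, /ʔ/ → /ʔa/.

kuʊŋapaʒusuʔa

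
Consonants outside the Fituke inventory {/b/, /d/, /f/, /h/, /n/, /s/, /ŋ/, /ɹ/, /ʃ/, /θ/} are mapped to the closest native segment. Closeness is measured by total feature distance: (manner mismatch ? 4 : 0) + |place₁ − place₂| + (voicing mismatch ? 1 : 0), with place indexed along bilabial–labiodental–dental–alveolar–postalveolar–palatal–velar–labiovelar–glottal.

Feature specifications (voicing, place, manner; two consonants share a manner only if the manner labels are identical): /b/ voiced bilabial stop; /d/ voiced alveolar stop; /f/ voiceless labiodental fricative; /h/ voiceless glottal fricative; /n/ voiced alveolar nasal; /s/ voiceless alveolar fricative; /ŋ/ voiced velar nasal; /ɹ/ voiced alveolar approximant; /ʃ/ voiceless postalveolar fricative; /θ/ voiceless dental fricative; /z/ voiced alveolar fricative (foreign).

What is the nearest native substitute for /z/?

/s/ is closest: same manner (fricative), place distance 0 (alveolar→alveolar), voicing differs (+1); total 1. Next closest is /ʃ/ at distance 2.

s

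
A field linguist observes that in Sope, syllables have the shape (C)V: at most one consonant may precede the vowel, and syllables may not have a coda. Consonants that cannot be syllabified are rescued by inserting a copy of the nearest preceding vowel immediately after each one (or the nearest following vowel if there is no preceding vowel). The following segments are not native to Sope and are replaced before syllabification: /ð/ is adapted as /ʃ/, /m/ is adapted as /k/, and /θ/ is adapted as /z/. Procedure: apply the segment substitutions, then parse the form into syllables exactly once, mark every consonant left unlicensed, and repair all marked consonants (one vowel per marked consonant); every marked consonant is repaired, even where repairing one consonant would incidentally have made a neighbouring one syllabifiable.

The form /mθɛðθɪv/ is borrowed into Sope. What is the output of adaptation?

Substitution: /m/ → /k/, /θ/ → /z/, /ð/ → /ʃ/, giving /kzɛʃzɪv/.
The consonants /k/, /ʃ/, /v/ cannot be parsed into a legal (C)V syllable (no codas are permitted; onsets are limited to one consonant).
Each unlicensed consonant becomes the onset of a new syllable: /k/ → /kɛ/, /ʃ/ → /ʃɛ/, /v/ → /vɪ/.

kɛzɛʃɛzɪvɪ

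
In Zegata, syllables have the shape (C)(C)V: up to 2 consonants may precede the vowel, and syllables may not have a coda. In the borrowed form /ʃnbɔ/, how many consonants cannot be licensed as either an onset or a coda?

The consonants /ʃ/ cannot be parsed into a legal (C)(C)V syllable (no codas are permitted; onsets may contain at most 2 consonants).

1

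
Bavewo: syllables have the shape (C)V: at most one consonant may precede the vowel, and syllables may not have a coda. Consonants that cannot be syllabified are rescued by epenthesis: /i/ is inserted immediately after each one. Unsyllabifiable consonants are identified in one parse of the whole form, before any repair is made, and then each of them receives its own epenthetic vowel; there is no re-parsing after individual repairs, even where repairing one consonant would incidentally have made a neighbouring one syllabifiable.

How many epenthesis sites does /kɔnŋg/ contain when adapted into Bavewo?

3

The unsyllabifiable consonants are /n/, /ŋ/, /g/; each receives one epenthetic vowel.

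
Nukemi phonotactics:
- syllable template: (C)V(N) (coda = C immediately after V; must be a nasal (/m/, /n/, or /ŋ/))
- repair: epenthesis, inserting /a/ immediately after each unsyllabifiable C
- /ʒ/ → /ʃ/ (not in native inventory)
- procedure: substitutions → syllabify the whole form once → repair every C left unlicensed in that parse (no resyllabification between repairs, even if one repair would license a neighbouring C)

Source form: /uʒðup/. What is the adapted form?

uʃaðupa

Substitution: /ʒ/ → /ʃ/, giving /uʃðup/.
The consonants /ʃ/, /p/ cannot be parsed into a legal (C)V(N) syllable (only a nasal (/m/, /n/, or /ŋ/) is licensed in coda position; onsets are limited to one consonant).
Epenthesis after each stranded consonant: /ʃ/ → /ʃa/, /p/ → /pa/.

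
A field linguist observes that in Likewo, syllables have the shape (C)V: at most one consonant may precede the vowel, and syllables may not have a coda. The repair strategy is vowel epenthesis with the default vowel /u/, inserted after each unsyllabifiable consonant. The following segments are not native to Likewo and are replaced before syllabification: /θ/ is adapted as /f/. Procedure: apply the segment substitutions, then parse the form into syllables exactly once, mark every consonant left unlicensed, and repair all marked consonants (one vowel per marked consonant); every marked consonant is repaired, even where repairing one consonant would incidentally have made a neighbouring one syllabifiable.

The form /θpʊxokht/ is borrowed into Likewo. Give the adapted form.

Substitution: /θ/ → /f/, giving /fpʊxokht/.
The consonants /f/, /k/, /h/, /t/ cannot be parsed into a legal (C)V syllable (no codas are permitted; onsets are limited to one consonant).
Inserting the epenthetic vowel yields /f/ → /fu/, /k/ → /ku/, /h/ → /hu/, /t/ → /tu/.

fupʊxokuhutu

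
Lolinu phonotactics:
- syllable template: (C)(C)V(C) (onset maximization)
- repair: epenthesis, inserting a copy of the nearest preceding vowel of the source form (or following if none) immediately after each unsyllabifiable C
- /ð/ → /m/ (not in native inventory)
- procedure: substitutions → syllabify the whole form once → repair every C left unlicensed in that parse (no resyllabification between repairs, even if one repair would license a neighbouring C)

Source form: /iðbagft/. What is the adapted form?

imbagfata

Substitution: /ð/ → /m/, giving /imbagft/.
The consonants /f/, /t/ cannot be parsed into a legal (C)(C)V(C) syllable (at most one coda consonant is licensed; onsets may contain at most 2 consonants).
Inserting the epenthetic vowel yields /f/ → /fa/, /t/ → /ta/.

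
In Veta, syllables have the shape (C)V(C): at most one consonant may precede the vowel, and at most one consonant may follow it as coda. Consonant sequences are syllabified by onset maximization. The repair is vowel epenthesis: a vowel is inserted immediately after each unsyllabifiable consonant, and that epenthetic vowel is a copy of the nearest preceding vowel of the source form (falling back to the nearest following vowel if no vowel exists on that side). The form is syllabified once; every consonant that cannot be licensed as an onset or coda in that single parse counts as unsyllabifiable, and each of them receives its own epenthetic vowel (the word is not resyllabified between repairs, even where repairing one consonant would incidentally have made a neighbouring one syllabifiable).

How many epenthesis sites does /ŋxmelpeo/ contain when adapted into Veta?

The unsyllabifiable consonants are /ŋ/, /x/; each receives one epenthetic vowel.

2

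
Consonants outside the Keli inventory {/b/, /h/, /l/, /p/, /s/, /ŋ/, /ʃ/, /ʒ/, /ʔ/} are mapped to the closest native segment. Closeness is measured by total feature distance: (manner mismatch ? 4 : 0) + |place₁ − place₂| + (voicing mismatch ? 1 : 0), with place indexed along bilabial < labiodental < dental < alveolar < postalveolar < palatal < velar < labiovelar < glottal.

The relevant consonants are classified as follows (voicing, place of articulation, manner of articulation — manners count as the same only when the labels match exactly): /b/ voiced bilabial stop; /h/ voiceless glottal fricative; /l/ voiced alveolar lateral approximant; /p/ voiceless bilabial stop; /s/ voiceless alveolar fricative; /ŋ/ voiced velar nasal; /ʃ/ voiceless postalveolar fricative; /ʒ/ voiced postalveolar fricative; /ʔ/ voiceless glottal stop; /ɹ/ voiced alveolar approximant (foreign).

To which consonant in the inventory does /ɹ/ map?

l

/l/ is closest: manner differs (approximant→lateral approximant, +4), place distance 0 (alveolar→alveolar), same voicing; total 4. Next closest is /s/ at distance 5.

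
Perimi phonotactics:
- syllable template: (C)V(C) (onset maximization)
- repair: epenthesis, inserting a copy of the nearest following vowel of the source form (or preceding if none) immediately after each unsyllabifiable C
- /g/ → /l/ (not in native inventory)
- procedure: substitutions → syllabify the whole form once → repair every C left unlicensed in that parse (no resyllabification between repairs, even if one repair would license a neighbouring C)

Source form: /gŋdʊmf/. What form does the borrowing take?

lʊŋʊdʊmfʊ

Substitution: /g/ → /l/, giving /lŋdʊmf/.
Under (C)V(C), the unsyllabifiable consonants are /l/, /ŋ/, /f/ (at most one coda consonant is licensed; onsets are limited to one consonant).
Each unlicensed consonant becomes the onset of a new syllable: /l/ → /lʊ/, /ŋ/ → /ŋʊ/, /f/ → /fʊ/.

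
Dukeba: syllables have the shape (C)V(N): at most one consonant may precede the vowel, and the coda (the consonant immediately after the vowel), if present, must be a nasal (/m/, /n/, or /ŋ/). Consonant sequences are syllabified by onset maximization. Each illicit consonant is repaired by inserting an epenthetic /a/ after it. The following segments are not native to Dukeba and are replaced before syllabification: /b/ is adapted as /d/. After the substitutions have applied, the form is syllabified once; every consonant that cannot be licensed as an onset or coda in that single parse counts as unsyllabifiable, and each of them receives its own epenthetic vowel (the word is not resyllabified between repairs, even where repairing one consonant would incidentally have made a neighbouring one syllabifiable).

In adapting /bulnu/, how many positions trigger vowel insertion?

After substitution the input is /dulnu/.
The unsyllabifiable consonants are /l/; each receives one epenthetic vowel.

1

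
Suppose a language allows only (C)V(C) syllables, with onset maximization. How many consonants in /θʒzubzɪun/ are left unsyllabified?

2

The consonants /θ/, /ʒ/ cannot be parsed into a legal (C)V(C) syllable (at most one coda consonant is licensed; onsets are limited to one consonant).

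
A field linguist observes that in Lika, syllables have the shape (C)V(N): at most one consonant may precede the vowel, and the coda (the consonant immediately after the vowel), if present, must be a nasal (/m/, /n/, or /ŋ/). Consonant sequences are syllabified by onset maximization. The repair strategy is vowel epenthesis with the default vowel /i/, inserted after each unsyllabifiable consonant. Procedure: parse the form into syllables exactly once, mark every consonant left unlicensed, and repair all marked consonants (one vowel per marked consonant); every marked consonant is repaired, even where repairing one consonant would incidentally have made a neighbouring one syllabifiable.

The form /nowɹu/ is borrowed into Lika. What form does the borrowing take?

nowiɹu

The consonants /w/ cannot be parsed into a legal (C)V(N) syllable (only a nasal (/m/, /n/, or /ŋ/) is licensed in coda position; onsets are limited to one consonant).
Inserting the epenthetic vowel yields /w/ → /wi/.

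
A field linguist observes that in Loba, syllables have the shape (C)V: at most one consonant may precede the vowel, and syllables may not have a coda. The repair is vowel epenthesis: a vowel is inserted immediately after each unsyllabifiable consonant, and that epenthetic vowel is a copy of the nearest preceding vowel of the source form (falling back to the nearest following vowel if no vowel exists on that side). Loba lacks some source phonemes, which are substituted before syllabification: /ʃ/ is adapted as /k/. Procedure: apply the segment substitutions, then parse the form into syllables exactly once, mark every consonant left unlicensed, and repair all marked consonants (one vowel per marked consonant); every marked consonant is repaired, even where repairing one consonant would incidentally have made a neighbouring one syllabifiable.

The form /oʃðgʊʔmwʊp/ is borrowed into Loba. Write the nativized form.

okoðogʊʔʊmʊwʊpʊ

Substitution: /ʃ/ → /k/, giving /okðgʊʔmwʊp/.
Under (C)V, the unsyllabifiable consonants are /k/, /ð/, /ʔ/, /m/, /p/ (no codas are permitted; onsets are limited to one consonant).
Each unlicensed consonant becomes the onset of a new syllable: /k/ → /ko/, /ð/ → /ðo/, /ʔ/ → /ʔʊ/, /m/ → /mʊ/, /p/ → /pʊ/.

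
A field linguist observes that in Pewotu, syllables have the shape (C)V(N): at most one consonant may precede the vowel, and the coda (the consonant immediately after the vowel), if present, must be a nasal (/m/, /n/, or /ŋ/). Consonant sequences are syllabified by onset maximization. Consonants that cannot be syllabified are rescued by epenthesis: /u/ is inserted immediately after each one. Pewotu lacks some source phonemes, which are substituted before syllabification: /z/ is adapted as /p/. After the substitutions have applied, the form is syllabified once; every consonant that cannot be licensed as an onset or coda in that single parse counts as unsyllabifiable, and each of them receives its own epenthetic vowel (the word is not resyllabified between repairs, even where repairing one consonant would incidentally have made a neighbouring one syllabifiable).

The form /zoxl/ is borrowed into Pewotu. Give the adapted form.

Substitution: /z/ → /p/, giving /poxl/.
Under (C)V(N), the unsyllabifiable consonants are /x/, /l/ (only a nasal (/m/, /n/, or /ŋ/) is licensed in coda position; onsets are limited to one consonant).
Epenthesis after each stranded consonant: /x/ → /xu/, /l/ → /lu/.

poxulu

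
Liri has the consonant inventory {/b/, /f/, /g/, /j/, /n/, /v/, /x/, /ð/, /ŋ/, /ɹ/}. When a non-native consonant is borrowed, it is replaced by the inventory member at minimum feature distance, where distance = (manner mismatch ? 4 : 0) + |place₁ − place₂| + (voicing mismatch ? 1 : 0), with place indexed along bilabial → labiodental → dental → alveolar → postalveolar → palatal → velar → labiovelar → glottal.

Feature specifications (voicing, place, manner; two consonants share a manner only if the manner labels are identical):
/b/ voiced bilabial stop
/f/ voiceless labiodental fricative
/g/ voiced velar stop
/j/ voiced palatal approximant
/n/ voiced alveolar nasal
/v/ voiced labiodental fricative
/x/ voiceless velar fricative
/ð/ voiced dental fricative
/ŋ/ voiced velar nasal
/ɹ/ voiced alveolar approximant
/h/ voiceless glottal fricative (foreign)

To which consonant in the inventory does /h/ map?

/x/ is closest: same manner (fricative), place distance 2 (glottal→velar), same voicing; total 2. Next closest is /f/ at distance 7.

x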